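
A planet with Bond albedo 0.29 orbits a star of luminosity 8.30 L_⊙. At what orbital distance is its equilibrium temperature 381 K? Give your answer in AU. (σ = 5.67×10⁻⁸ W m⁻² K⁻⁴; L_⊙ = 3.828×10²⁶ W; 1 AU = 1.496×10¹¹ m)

L = 8.30 × 3.828×10²⁶ = 3.18×10²⁷ W.
From T_eq⁴ = L(1−A)/(16πσd²): d = √[L(1−A)/(16πσT_eq⁴)].
d = √[3.18×10²⁷ × 0.71 / (16π × 5.67×10⁻⁸ × (381)⁴)] = 1.94×10¹¹ m = 1.30 AU.

d ≈ 1.30 AU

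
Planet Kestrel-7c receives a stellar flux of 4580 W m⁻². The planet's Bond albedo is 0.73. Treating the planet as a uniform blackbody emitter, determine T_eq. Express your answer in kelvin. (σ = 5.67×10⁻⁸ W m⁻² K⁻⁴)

T_eq ≈ 272 K

Energy balance: absorbed = emitted ⇒ πR²·S(1−A) = 4πR²·σT_eq⁴, so T_eq⁴ = S(1−A)/(4σ).
T_eq = [4580 × 0.27 / (4 × 5.67×10⁻⁸)]^(1/4) = (5.45×10⁹)^(1/4) = 272 K.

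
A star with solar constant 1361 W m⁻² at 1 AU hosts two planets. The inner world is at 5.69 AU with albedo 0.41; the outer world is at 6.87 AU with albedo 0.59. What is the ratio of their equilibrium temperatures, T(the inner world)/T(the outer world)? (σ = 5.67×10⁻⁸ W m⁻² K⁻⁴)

T₁/T₂ ≈ 1.203

T_eq = [S₀(1−A)/(4σd²)]^(1/4), so T ∝ (1−A)^(1/4) / √d.
T₁ = [1361×0.59/(4×5.67×10⁻⁸×5.69²)]^(1/4) = 102.26 K.
T₂ = [1361×0.41/(4×5.67×10⁻⁸×6.87²)]^(1/4) = 84.97 K.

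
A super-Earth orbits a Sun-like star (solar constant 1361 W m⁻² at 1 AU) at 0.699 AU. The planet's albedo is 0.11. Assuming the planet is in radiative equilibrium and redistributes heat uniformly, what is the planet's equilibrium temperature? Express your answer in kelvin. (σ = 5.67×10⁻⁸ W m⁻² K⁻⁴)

T_eq ≈ 323 K

Flux at 0.699 AU: S = 1361/0.699² = 2790 W m⁻².
Energy balance: absorbed = emitted ⇒ πR²·S(1−A) = 4πR²·σT_eq⁴, so T_eq⁴ = S(1−A)/(4σ).
T_eq = [2790 × 0.89 / (4 × 5.67×10⁻⁸)]^(1/4) = (1.09×10¹⁰)^(1/4) = 323 K.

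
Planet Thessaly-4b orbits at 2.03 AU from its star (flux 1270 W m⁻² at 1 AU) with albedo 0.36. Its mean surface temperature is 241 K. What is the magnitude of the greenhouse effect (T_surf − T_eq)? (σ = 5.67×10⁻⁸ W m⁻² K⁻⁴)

ΔT ≈ 69.3 K

S = 1270/2.03² = 308.2 W m⁻².
T_eq = [S(1−A)/(4σ)]^(1/4) = [308.2×0.64/(4×5.67×10⁻⁸)]^(1/4) = 171.7 K.
ΔT = T_surf − T_eq = 241 − 171.7.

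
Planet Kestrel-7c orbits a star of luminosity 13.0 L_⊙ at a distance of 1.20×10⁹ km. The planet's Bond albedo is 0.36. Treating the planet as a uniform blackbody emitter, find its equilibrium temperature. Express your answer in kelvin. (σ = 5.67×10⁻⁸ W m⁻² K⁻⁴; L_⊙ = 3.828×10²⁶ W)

T_eq ≈ 167 K

d = 1.20×10⁹ km = 1.20×10¹² m.
L = 13.0 × 3.828×10²⁶ = 4.98×10²⁷ W.
Flux: S = L/(4πd²) = 4.98×10²⁷/(4π×(1.20×10¹²)²) = 275 W m⁻².
Energy balance: absorbed = emitted ⇒ πR²·S(1−A) = 4πR²·σT_eq⁴, so T_eq⁴ = S(1−A)/(4σ).
T_eq = [275 × 0.64 / (4 × 5.67×10⁻⁸)]^(1/4) = (7.76×10⁸)^(1/4) = 167 K.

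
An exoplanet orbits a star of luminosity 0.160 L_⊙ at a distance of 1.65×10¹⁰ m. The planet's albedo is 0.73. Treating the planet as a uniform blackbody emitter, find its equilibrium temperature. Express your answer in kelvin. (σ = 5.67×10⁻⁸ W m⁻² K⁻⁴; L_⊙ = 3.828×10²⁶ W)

L = 0.160 × 3.828×10²⁶ = 6.12×10²⁵ W.
Flux: S = L/(4πd²) = 6.12×10²⁵/(4π×(1.65×10¹⁰)²) = 1.79×10⁴ W m⁻².
Energy balance: absorbed = emitted ⇒ πR²·S(1−A) = 4πR²·σT_eq⁴, so T_eq⁴ = S(1−A)/(4σ).
T_eq = [1.79×10⁴ × 0.27 / (4 × 5.67×10⁻⁸)]^(1/4) = (2.13×10¹⁰)^(1/4) = 382 K.

T_eq ≈ 382 K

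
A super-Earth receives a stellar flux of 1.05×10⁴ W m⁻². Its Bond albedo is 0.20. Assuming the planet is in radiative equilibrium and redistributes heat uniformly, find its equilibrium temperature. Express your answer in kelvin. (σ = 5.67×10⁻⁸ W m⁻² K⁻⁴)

Energy balance: absorbed = emitted ⇒ πR²·S(1−A) = 4πR²·σT_eq⁴, so T_eq⁴ = S(1−A)/(4σ).
T_eq = [1.05×10⁴ × 0.80 / (4 × 5.67×10⁻⁸)]^(1/4) = (3.70×10¹⁰)^(1/4) = 439 K.

T_eq ≈ 439 K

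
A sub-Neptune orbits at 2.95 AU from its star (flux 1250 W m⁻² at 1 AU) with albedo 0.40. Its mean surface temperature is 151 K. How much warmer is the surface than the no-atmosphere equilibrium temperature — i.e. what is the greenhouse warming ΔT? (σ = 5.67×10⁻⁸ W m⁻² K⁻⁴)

ΔT ≈ 11.4 K

S = 1250/2.95² = 143.6 W m⁻².
T_eq = [S(1−A)/(4σ)]^(1/4) = [143.6×0.60/(4×5.67×10⁻⁸)]^(1/4) = 139.6 K.
ΔT = T_surf − T_eq = 151 − 139.6.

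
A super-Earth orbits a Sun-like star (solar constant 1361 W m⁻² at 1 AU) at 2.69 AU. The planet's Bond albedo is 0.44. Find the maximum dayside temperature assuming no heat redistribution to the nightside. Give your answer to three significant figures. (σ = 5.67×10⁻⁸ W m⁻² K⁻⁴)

T_ss ≈ 208 K

Flux at 2.69 AU: S = 1361/2.69² = 188 W m⁻².
With no redistribution each surface element balances locally: S(1−A) = σT⁴.
T = [188 × 0.56 / 5.67×10⁻⁸]^(1/4) = (1.86×10⁹)^(1/4) = 208 K.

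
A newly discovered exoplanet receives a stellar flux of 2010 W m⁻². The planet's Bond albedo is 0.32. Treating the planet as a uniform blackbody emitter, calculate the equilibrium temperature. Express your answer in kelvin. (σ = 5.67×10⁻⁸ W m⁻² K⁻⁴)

Energy balance: absorbed = emitted ⇒ πR²·S(1−A) = 4πR²·σT_eq⁴, so T_eq⁴ = S(1−A)/(4σ).
T_eq = [2010 × 0.68 / (4 × 5.67×10⁻⁸)]^(1/4) = (6.03×10⁹)^(1/4) = 279 K.

T_eq ≈ 279 K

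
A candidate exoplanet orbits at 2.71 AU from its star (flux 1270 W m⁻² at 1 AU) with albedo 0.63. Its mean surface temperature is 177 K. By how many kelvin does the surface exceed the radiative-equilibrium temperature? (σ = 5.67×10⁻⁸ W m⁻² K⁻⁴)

S = 1270/2.71² = 172.9 W m⁻².
T_eq = [S(1−A)/(4σ)]^(1/4) = [172.9×0.37/(4×5.67×10⁻⁸)]^(1/4) = 129.6 K.
ΔT = T_surf − T_eq = 177 − 129.6.

ΔT ≈ 47.4 K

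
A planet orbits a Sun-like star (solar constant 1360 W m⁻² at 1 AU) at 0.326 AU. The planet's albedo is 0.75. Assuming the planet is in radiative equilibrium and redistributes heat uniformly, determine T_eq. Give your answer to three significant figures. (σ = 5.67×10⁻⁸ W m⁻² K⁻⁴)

T_eq ≈ 345 K

Flux at 0.326 AU: S = 1360/0.326² = 1.28×10⁴ W m⁻².
Energy balance: absorbed = emitted ⇒ πR²·S(1−A) = 4πR²·σT_eq⁴, so T_eq⁴ = S(1−A)/(4σ).
T_eq = [1.28×10⁴ × 0.25 / (4 × 5.67×10⁻⁸)]^(1/4) = (1.41×10¹⁰)^(1/4) = 345 K.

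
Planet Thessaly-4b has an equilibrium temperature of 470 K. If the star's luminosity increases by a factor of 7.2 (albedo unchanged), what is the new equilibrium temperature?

T_eq ∝ L^(1/4) · d^(−1/2).
T′ = 470 × 7.2^(1/4) = 770 K.

T_eq ≈ 770 K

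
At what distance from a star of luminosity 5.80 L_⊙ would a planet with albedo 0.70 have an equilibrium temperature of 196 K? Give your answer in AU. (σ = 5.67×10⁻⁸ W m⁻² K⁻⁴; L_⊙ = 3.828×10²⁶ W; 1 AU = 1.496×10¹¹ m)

L = 5.80 × 3.828×10²⁶ = 2.22×10²⁷ W.
From T_eq⁴ = L(1−A)/(16πσd²): d = √[L(1−A)/(16πσT_eq⁴)].
d = √[2.22×10²⁷ × 0.30 / (16π × 5.67×10⁻⁸ × (196)⁴)] = 3.98×10¹¹ m = 2.66 AU.

d ≈ 2.66 AU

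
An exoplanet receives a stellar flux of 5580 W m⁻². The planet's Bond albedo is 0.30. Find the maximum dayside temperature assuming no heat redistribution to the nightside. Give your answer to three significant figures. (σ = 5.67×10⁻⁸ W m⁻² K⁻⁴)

T_ss ≈ 512 K

With no redistribution each surface element balances locally: S(1−A) = σT⁴.
T = [5580 × 0.70 / 5.67×10⁻⁸]^(1/4) = (6.89×10¹⁰)^(1/4) = 512 K.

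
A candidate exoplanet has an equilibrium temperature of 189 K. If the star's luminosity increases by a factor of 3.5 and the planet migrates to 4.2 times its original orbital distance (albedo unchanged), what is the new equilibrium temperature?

T_eq ∝ L^(1/4) · d^(−1/2).
T′ = 189 × 3.5^(1/4) / 4.2^(1/2) = 126 K.

T_eq ≈ 126 K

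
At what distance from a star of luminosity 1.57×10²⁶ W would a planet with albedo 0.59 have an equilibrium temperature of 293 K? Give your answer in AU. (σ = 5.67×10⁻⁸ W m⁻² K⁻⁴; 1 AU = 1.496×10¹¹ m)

d ≈ 0.370 AU

From T_eq⁴ = L(1−A)/(16πσd²): d = √[L(1−A)/(16πσT_eq⁴)].
d = √[1.57×10²⁶ × 0.41 / (16π × 5.67×10⁻⁸ × (293)⁴)] = 5.54×10¹⁰ m = 0.370 AU.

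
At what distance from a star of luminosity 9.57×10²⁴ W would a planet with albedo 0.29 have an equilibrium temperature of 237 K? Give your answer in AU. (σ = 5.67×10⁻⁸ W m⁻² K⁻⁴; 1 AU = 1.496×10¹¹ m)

d ≈ 0.184 AU

From T_eq⁴ = L(1−A)/(16πσd²): d = √[L(1−A)/(16πσT_eq⁴)].
d = √[9.57×10²⁴ × 0.71 / (16π × 5.67×10⁻⁸ × (237)⁴)] = 2.75×10¹⁰ m = 0.184 AU.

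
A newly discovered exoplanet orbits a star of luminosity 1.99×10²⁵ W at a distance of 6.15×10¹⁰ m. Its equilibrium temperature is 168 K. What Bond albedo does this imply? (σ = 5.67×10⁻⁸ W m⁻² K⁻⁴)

A ≈ 0.57

Flux: S = L/(4πd²) = 1.99×10²⁵/(4π×(6.15×10¹⁰)²) = 419 W m⁻².
From T_eq⁴ = S(1−A)/(4σ): 1−A = 4σT_eq⁴/S.
1−A = 4 × 5.67×10⁻⁸ × (168)⁴ / 419 = 0.432.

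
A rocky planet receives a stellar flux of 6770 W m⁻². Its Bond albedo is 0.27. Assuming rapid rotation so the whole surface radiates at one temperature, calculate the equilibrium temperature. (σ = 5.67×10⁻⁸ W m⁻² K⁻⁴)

Energy balance: absorbed = emitted ⇒ πR²·S(1−A) = 4πR²·σT_eq⁴, so T_eq⁴ = S(1−A)/(4σ).
T_eq = [6770 × 0.73 / (4 × 5.67×10⁻⁸)]^(1/4) = (2.18×10¹⁰)^(1/4) = 384 K.

T_eq ≈ 384 K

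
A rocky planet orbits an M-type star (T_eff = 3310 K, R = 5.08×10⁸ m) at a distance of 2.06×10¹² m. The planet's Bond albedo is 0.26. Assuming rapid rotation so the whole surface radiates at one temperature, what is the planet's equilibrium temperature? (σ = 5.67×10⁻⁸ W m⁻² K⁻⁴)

T_eq ≈ 34.1 K

L = 4πR_⋆²σT_⋆⁴ = 4π(5.08×10⁸)² × 5.67×10⁻⁸ × (3310)⁴ = 2.21×10²⁵ W.
S = L/(4πd²) = 0.414 W m⁻².
Energy balance: absorbed = emitted ⇒ πR²·S(1−A) = 4πR²·σT_eq⁴, so T_eq⁴ = S(1−A)/(4σ).
T_eq = [0.414 × 0.74 / (4 × 5.67×10⁻⁸)]^(1/4) = (1.35×10⁶)^(1/4) = 34.1 K.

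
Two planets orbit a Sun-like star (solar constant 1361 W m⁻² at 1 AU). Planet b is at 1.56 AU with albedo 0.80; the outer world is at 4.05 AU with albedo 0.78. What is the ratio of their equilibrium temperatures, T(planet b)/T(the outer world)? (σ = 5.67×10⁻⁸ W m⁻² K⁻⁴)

T₁/T₂ ≈ 1.573

T_eq = [S₀(1−A)/(4σd²)]^(1/4), so T ∝ (1−A)^(1/4) / √d.
T₁ = [1361×0.20/(4×5.67×10⁻⁸×1.56²)]^(1/4) = 149.02 K.
T₂ = [1361×0.22/(4×5.67×10⁻⁸×4.05²)]^(1/4) = 94.72 K.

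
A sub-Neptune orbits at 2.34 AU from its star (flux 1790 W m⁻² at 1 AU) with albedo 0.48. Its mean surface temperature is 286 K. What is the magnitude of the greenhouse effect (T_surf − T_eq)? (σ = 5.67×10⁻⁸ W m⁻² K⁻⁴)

S = 1790/2.34² = 326.9 W m⁻².
T_eq = [S(1−A)/(4σ)]^(1/4) = [326.9×0.52/(4×5.67×10⁻⁸)]^(1/4) = 165.5 K.
ΔT = T_surf − T_eq = 286 − 165.5.

ΔT ≈ 120.5 K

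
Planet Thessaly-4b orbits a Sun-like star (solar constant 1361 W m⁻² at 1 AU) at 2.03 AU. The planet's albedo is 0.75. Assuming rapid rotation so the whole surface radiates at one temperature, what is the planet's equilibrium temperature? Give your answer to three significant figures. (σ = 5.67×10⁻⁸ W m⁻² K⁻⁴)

T_eq ≈ 138 K

Flux at 2.03 AU: S = 1361/2.03² = 330 W m⁻².
Energy balance: absorbed = emitted ⇒ πR²·S(1−A) = 4πR²·σT_eq⁴, so T_eq⁴ = S(1−A)/(4σ).
T_eq = [330 × 0.25 / (4 × 5.67×10⁻⁸)]^(1/4) = (3.64×10⁸)^(1/4) = 138 K.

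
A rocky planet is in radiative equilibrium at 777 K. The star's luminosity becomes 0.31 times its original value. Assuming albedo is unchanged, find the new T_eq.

T_eq ∝ L^(1/4) · d^(−1/2).
T′ = 777 × 0.31^(1/4) = 580 K.

T_eq ≈ 580 K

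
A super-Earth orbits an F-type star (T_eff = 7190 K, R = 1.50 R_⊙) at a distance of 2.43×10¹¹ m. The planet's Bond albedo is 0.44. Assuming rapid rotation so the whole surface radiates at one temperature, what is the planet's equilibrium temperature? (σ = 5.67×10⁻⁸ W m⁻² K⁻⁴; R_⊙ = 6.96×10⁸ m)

T_eq ≈ 288 K

R_⋆ = 1.50 × 6.96×10⁸ = 1.04×10⁹ m.
L = 4πR_⋆²σT_⋆⁴ = 4π(1.04×10⁹)² × 5.67×10⁻⁸ × (7190)⁴ = 2.08×10²⁷ W.
S = L/(4πd²) = 2800 W m⁻².
Energy balance: absorbed = emitted ⇒ πR²·S(1−A) = 4πR²·σT_eq⁴, so T_eq⁴ = S(1−A)/(4σ).
T_eq = [2800 × 0.56 / (4 × 5.67×10⁻⁸)]^(1/4) = (6.91×10⁹)^(1/4) = 288 K.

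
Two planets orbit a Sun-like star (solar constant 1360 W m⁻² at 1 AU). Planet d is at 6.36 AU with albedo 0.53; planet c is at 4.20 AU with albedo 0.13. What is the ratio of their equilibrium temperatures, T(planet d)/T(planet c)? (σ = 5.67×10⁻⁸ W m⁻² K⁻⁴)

T_eq = [S₀(1−A)/(4σd²)]^(1/4), so T ∝ (1−A)^(1/4) / √d.
T₁ = [1360×0.47/(4×5.67×10⁻⁸×6.36²)]^(1/4) = 91.36 K.
T₂ = [1360×0.87/(4×5.67×10⁻⁸×4.20²)]^(1/4) = 131.14 K.

T₁/T₂ ≈ 0.697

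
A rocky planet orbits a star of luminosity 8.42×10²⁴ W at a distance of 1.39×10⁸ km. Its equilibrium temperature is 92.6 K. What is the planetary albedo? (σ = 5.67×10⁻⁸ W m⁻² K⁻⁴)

A ≈ 0.52

d = 1.39×10⁸ km = 1.39×10¹¹ m.
Flux: S = L/(4πd²) = 8.42×10²⁴/(4π×(1.39×10¹¹)²) = 34.7 W m⁻².
From T_eq⁴ = S(1−A)/(4σ): 1−A = 4σT_eq⁴/S.
1−A = 4 × 5.67×10⁻⁸ × (92.6)⁴ / 34.7 = 0.481.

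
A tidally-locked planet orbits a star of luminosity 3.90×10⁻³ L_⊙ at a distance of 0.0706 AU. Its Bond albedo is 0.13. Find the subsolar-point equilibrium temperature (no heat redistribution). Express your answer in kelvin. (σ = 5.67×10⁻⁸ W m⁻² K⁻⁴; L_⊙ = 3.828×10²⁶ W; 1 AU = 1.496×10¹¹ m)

T_ss ≈ 358 K

d = 0.0706 AU = 1.06×10¹⁰ m.
L = 3.90×10⁻³ × 3.828×10²⁶ = 1.49×10²⁴ W.
Flux: S = L/(4πd²) = 1.49×10²⁴/(4π×(1.06×10¹⁰)²) = 1070 W m⁻².
At the subsolar point the surface absorbs S(1−A) and emits σT⁴ per unit area — no factor of 4, since only the local patch is in balance.
T = [1070 × 0.87 / 5.67×10⁻⁸]^(1/4) = (1.63×10¹⁰)^(1/4) = 358 K.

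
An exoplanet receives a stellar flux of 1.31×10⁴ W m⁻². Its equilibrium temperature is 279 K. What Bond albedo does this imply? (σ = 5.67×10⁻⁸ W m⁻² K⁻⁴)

A ≈ 0.90

From T_eq⁴ = S(1−A)/(4σ): 1−A = 4σT_eq⁴/S.
1−A = 4 × 5.67×10⁻⁸ × (279)⁴ / 1.31×10⁴ = 0.105.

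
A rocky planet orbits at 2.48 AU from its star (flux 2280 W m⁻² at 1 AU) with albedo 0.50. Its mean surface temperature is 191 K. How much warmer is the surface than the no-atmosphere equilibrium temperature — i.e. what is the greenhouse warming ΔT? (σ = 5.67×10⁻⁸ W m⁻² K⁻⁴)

ΔT ≈ 21.9 K

S = 2280/2.48² = 370.7 W m⁻².
T_eq = [S(1−A)/(4σ)]^(1/4) = [370.7×0.50/(4×5.67×10⁻⁸)]^(1/4) = 169.1 K.
ΔT = T_surf − T_eq = 191 − 169.1.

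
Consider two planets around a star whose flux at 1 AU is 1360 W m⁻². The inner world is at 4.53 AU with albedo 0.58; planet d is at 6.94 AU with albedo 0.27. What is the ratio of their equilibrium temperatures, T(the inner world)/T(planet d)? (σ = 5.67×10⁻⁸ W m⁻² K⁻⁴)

T_eq = [S₀(1−A)/(4σd²)]^(1/4), so T ∝ (1−A)^(1/4) / √d.
T₁ = [1360×0.42/(4×5.67×10⁻⁸×4.53²)]^(1/4) = 105.25 K.
T₂ = [1360×0.73/(4×5.67×10⁻⁸×6.94²)]^(1/4) = 97.64 K.

T₁/T₂ ≈ 1.078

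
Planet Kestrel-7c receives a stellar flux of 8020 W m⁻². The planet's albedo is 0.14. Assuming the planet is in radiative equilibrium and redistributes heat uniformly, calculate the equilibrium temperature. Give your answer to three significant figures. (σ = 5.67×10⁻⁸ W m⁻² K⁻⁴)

T_eq ≈ 418 K

Energy balance: absorbed = emitted ⇒ πR²·S(1−A) = 4πR²·σT_eq⁴, so T_eq⁴ = S(1−A)/(4σ).
T_eq = [8020 × 0.86 / (4 × 5.67×10⁻⁸)]^(1/4) = (3.04×10¹⁰)^(1/4) = 418 K.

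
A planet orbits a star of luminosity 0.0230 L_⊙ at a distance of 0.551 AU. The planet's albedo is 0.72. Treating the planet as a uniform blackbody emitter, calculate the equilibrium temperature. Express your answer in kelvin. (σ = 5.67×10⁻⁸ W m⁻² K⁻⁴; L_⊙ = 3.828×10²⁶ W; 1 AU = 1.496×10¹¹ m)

d = 0.551 AU = 8.24×10¹⁰ m.
L = 0.0230 × 3.828×10²⁶ = 8.80×10²⁴ W.
Flux: S = L/(4πd²) = 8.80×10²⁴/(4π×(8.24×10¹⁰)²) = 103 W m⁻².
Energy balance: absorbed = emitted ⇒ πR²·S(1−A) = 4πR²·σT_eq⁴, so T_eq⁴ = S(1−A)/(4σ).
T_eq = [103 × 0.28 / (4 × 5.67×10⁻⁸)]^(1/4) = (1.27×10⁸)^(1/4) = 106 K.

T_eq ≈ 106 K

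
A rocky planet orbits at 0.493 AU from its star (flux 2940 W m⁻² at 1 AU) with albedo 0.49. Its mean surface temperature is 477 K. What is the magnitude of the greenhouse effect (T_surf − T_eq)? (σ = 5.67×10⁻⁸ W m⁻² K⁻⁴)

ΔT ≈ 70.9 K

S = 2940/0.493² = 1.210×10⁴ W m⁻².
T_eq = [S(1−A)/(4σ)]^(1/4) = [1.210×10⁴×0.51/(4×5.67×10⁻⁸)]^(1/4) = 406.1 K.
ΔT = T_surf − T_eq = 477 − 406.1.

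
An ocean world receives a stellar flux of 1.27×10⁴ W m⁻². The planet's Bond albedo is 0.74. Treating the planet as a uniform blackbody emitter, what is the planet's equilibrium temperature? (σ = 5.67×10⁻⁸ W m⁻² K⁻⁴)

Energy balance: absorbed = emitted ⇒ πR²·S(1−A) = 4πR²·σT_eq⁴, so T_eq⁴ = S(1−A)/(4σ).
T_eq = [1.27×10⁴ × 0.26 / (4 × 5.67×10⁻⁸)]^(1/4) = (1.46×10¹⁰)^(1/4) = 347 K.

T_eq ≈ 347 K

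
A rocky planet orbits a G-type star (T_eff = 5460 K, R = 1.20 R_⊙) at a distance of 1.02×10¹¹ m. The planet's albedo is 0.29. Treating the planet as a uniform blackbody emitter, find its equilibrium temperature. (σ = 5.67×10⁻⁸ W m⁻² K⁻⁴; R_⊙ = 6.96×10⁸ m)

R_⋆ = 1.20 × 6.96×10⁸ = 8.35×10⁸ m.
L = 4πR_⋆²σT_⋆⁴ = 4π(8.35×10⁸)² × 5.67×10⁻⁸ × (5460)⁴ = 4.42×10²⁶ W.
S = L/(4πd²) = 3380 W m⁻².
Energy balance: absorbed = emitted ⇒ πR²·S(1−A) = 4πR²·σT_eq⁴, so T_eq⁴ = S(1−A)/(4σ).
T_eq = [3380 × 0.71 / (4 × 5.67×10⁻⁸)]^(1/4) = (1.06×10¹⁰)^(1/4) = 321 K.

T_eq ≈ 321 K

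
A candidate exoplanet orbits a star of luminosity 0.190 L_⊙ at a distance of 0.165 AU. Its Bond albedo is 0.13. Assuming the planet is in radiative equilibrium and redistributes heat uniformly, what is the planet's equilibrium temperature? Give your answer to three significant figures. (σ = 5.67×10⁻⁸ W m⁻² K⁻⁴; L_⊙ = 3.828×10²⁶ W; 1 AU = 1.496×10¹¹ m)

T_eq ≈ 437 K

d = 0.165 AU = 2.47×10¹⁰ m.
L = 0.190 × 3.828×10²⁶ = 7.27×10²⁵ W.
Flux: S = L/(4πd²) = 7.27×10²⁵/(4π×(2.47×10¹⁰)²) = 9500 W m⁻².
Energy balance: absorbed = emitted ⇒ πR²·S(1−A) = 4πR²·σT_eq⁴, so T_eq⁴ = S(1−A)/(4σ).
T_eq = [9500 × 0.87 / (4 × 5.67×10⁻⁸)]^(1/4) = (3.64×10¹⁰)^(1/4) = 437 K.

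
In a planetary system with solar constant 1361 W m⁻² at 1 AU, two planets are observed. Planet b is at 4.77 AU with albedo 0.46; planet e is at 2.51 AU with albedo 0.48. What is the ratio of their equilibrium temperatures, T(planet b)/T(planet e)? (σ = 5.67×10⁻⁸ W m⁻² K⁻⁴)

T_eq = [S₀(1−A)/(4σd²)]^(1/4), so T ∝ (1−A)^(1/4) / √d.
T₁ = [1361×0.54/(4×5.67×10⁻⁸×4.77²)]^(1/4) = 109.24 K.
T₂ = [1361×0.52/(4×5.67×10⁻⁸×2.51²)]^(1/4) = 149.18 K.

T₁/T₂ ≈ 0.732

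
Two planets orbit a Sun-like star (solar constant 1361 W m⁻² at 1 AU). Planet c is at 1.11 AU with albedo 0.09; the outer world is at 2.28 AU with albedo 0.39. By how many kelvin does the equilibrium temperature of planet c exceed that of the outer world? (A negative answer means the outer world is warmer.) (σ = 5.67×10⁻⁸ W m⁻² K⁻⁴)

T_eq = [S₀(1−A)/(4σd²)]^(1/4), so T ∝ (1−A)^(1/4) / √d.
T₁ = [1361×0.91/(4×5.67×10⁻⁸×1.11²)]^(1/4) = 258.02 K.
T₂ = [1361×0.61/(4×5.67×10⁻⁸×2.28²)]^(1/4) = 162.90 K.

ΔT ≈ 95.1 K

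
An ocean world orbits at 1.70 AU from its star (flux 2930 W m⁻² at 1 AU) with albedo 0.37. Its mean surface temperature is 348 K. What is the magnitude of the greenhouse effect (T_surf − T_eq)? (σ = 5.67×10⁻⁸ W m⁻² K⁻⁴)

ΔT ≈ 117.6 K

S = 2930/1.70² = 1014 W m⁻².
T_eq = [S(1−A)/(4σ)]^(1/4) = [1014×0.63/(4×5.67×10⁻⁸)]^(1/4) = 230.4 K.
ΔT = T_surf − T_eq = 348 − 230.4.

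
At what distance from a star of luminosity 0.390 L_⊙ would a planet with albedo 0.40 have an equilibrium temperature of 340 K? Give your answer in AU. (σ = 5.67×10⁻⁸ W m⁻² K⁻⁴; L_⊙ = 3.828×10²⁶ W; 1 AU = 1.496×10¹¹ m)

d ≈ 0.324 AU

L = 0.390 × 3.828×10²⁶ = 1.49×10²⁶ W.
From T_eq⁴ = L(1−A)/(16πσd²): d = √[L(1−A)/(16πσT_eq⁴)].
d = √[1.49×10²⁶ × 0.60 / (16π × 5.67×10⁻⁸ × (340)⁴)] = 4.85×10¹⁰ m = 0.324 AU.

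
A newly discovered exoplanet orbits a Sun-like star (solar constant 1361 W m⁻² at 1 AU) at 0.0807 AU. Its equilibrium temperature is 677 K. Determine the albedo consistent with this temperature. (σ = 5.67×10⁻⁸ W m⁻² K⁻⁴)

A ≈ 0.77

Flux at 0.0807 AU: S = 1361/0.0807² = 2.09×10⁵ W m⁻².
From T_eq⁴ = S(1−A)/(4σ): 1−A = 4σT_eq⁴/S.
1−A = 4 × 5.67×10⁻⁸ × (677)⁴ / 2.09×10⁵ = 0.228.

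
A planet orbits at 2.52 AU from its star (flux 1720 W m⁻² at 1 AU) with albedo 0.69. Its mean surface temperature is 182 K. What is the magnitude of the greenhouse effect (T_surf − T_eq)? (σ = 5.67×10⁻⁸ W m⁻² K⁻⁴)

ΔT ≈ 43.3 K

S = 1720/2.52² = 270.8 W m⁻².
T_eq = [S(1−A)/(4σ)]^(1/4) = [270.8×0.31/(4×5.67×10⁻⁸)]^(1/4) = 138.7 K.
ΔT = T_surf − T_eq = 182 − 138.7.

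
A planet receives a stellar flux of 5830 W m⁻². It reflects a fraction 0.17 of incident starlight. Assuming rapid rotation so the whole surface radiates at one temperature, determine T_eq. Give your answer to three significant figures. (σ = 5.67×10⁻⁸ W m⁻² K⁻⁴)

Energy balance: absorbed = emitted ⇒ πR²·S(1−A) = 4πR²·σT_eq⁴, so T_eq⁴ = S(1−A)/(4σ).
T_eq = [5830 × 0.83 / (4 × 5.67×10⁻⁸)]^(1/4) = (2.13×10¹⁰)^(1/4) = 382 K.

T_eq ≈ 382 K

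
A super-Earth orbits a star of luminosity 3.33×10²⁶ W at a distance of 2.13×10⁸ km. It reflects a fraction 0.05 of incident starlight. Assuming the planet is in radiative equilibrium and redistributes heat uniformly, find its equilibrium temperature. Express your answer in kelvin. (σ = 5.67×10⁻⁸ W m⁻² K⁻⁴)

d = 2.13×10⁸ km = 2.13×10¹¹ m.
Flux: S = L/(4πd²) = 3.33×10²⁶/(4π×(2.13×10¹¹)²) = 584 W m⁻².
Energy balance: absorbed = emitted ⇒ πR²·S(1−A) = 4πR²·σT_eq⁴, so T_eq⁴ = S(1−A)/(4σ).
T_eq = [584 × 0.95 / (4 × 5.67×10⁻⁸)]^(1/4) = (2.45×10⁹)^(1/4) = 222 K.

T_eq ≈ 222 K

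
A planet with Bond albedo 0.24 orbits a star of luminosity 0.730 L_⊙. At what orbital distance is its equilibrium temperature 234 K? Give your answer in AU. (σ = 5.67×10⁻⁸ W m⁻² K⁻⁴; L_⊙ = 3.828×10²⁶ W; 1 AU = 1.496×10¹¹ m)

d ≈ 1.05 AU

L = 0.730 × 3.828×10²⁶ = 2.79×10²⁶ W.
From T_eq⁴ = L(1−A)/(16πσd²): d = √[L(1−A)/(16πσT_eq⁴)].
d = √[2.79×10²⁶ × 0.76 / (16π × 5.67×10⁻⁸ × (234)⁴)] = 1.58×10¹¹ m = 1.05 AU.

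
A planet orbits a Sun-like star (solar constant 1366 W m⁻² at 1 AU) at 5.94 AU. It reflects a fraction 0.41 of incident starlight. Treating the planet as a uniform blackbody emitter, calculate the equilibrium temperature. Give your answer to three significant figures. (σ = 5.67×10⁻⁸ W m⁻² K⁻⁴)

Flux at 5.94 AU: S = 1366/5.94² = 38.7 W m⁻².
Energy balance: absorbed = emitted ⇒ πR²·S(1−A) = 4πR²·σT_eq⁴, so T_eq⁴ = S(1−A)/(4σ).
T_eq = [38.7 × 0.59 / (4 × 5.67×10⁻⁸)]^(1/4) = (1.01×10⁸)^(1/4) = 100 K.

T_eq ≈ 100 K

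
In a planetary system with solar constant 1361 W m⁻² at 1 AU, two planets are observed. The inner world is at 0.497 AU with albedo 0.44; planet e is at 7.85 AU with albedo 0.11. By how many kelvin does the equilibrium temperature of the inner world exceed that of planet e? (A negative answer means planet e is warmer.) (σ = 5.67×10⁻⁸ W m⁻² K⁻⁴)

T_eq = [S₀(1−A)/(4σd²)]^(1/4), so T ∝ (1−A)^(1/4) / √d.
T₁ = [1361×0.56/(4×5.67×10⁻⁸×0.497²)]^(1/4) = 341.53 K.
T₂ = [1361×0.89/(4×5.67×10⁻⁸×7.85²)]^(1/4) = 96.49 K.

ΔT ≈ 245.0 K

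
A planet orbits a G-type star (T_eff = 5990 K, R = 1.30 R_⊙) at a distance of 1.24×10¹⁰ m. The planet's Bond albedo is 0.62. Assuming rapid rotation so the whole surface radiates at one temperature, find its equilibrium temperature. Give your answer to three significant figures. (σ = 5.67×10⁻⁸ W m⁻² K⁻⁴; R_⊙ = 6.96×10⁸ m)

T_eq ≈ 898 K

R_⋆ = 1.30 × 6.96×10⁸ = 9.05×10⁸ m.
L = 4πR_⋆²σT_⋆⁴ = 4π(9.05×10⁸)² × 5.67×10⁻⁸ × (5990)⁴ = 7.51×10²⁶ W.
S = L/(4πd²) = 3.89×10⁵ W m⁻².
Energy balance: absorbed = emitted ⇒ πR²·S(1−A) = 4πR²·σT_eq⁴, so T_eq⁴ = S(1−A)/(4σ).
T_eq = [3.89×10⁵ × 0.38 / (4 × 5.67×10⁻⁸)]^(1/4) = (6.51×10¹¹)^(1/4) = 898 K.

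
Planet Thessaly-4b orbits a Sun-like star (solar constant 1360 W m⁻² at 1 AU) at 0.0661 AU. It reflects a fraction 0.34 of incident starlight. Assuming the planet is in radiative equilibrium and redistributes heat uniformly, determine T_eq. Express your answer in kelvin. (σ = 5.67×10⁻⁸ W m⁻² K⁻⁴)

Flux at 0.0661 AU: S = 1360/0.0661² = 3.11×10⁵ W m⁻².
Energy balance: absorbed = emitted ⇒ πR²·S(1−A) = 4πR²·σT_eq⁴, so T_eq⁴ = S(1−A)/(4σ).
T_eq = [3.11×10⁵ × 0.66 / (4 × 5.67×10⁻⁸)]^(1/4) = (9.06×10¹¹)^(1/4) = 976 K.

T_eq ≈ 976 K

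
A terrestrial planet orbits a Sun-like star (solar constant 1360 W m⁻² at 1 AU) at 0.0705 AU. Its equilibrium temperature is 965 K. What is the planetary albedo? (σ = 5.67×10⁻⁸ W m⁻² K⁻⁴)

A ≈ 0.28

Flux at 0.0705 AU: S = 1360/0.0705² = 2.74×10⁵ W m⁻².
From T_eq⁴ = S(1−A)/(4σ): 1−A = 4σT_eq⁴/S.
1−A = 4 × 5.67×10⁻⁸ × (965)⁴ / 2.74×10⁵ = 0.719.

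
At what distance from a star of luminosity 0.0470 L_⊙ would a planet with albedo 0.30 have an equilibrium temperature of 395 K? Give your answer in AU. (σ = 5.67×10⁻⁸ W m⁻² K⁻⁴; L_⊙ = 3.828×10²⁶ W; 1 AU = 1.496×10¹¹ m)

d ≈ 0.0901 AU

L = 0.0470 × 3.828×10²⁶ = 1.80×10²⁵ W.
From T_eq⁴ = L(1−A)/(16πσd²): d = √[L(1−A)/(16πσT_eq⁴)].
d = √[1.80×10²⁵ × 0.70 / (16π × 5.67×10⁻⁸ × (395)⁴)] = 1.35×10¹⁰ m = 0.0901 AU.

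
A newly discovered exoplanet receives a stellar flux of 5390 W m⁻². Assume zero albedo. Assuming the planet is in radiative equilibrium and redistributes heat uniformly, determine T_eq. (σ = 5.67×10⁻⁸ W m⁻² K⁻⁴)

Energy balance: absorbed = emitted ⇒ πR²·S(1−A) = 4πR²·σT_eq⁴, so T_eq⁴ = S(1−A)/(4σ).
T_eq = [5390 × 1.00 / (4 × 5.67×10⁻⁸)]^(1/4) = (2.38×10¹⁰)^(1/4) = 393 K.

T_eq ≈ 393 K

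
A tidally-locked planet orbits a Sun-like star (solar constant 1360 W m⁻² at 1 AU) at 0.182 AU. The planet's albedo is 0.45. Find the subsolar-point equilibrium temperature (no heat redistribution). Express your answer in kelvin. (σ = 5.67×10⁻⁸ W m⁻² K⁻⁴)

Flux at 0.182 AU: S = 1360/0.182² = 4.11×10⁴ W m⁻².
At the subsolar point the surface absorbs S(1−A) and emits σT⁴ per unit area — no factor of 4, since only the local patch is in balance.
T = [4.11×10⁴ × 0.55 / 5.67×10⁻⁸]^(1/4) = (3.98×10¹¹)^(1/4) = 794 K.

T_ss ≈ 794 K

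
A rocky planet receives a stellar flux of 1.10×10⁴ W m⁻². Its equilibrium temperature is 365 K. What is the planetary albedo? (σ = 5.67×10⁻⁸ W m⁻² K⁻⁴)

A ≈ 0.63

From T_eq⁴ = S(1−A)/(4σ): 1−A = 4σT_eq⁴/S.
1−A = 4 × 5.67×10⁻⁸ × (365)⁴ / 1.10×10⁴ = 0.366.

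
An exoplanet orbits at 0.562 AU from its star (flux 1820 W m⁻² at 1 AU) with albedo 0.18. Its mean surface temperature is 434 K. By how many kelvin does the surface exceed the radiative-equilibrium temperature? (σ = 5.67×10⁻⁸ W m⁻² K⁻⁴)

S = 1820/0.562² = 5762 W m⁻².
T_eq = [S(1−A)/(4σ)]^(1/4) = [5762×0.82/(4×5.67×10⁻⁸)]^(1/4) = 379.9 K.
ΔT = T_surf − T_eq = 434 − 379.9.

ΔT ≈ 54.1 K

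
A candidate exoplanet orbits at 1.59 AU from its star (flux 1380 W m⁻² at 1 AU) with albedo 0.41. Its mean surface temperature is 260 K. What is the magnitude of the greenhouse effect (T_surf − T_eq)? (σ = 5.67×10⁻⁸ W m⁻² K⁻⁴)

S = 1380/1.59² = 545.9 W m⁻².
T_eq = [S(1−A)/(4σ)]^(1/4) = [545.9×0.59/(4×5.67×10⁻⁸)]^(1/4) = 194.1 K.
ΔT = T_surf − T_eq = 260 − 194.1.

ΔT ≈ 65.9 K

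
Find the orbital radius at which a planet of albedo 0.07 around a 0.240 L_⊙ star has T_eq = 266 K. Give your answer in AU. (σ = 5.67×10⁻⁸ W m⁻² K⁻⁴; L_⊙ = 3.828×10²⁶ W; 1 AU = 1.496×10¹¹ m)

d ≈ 0.517 AU

L = 0.240 × 3.828×10²⁶ = 9.19×10²⁵ W.
From T_eq⁴ = L(1−A)/(16πσd²): d = √[L(1−A)/(16πσT_eq⁴)].
d = √[9.19×10²⁵ × 0.93 / (16π × 5.67×10⁻⁸ × (266)⁴)] = 7.74×10¹⁰ m = 0.517 AU.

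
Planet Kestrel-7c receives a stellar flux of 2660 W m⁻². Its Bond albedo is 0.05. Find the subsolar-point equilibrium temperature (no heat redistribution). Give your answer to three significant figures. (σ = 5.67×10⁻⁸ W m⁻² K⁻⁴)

At the subsolar point the surface absorbs S(1−A) and emits σT⁴ per unit area — no factor of 4, since only the local patch is in balance.
T = [2660 × 0.95 / 5.67×10⁻⁸]^(1/4) = (4.46×10¹⁰)^(1/4) = 459 K.

T_ss ≈ 459 K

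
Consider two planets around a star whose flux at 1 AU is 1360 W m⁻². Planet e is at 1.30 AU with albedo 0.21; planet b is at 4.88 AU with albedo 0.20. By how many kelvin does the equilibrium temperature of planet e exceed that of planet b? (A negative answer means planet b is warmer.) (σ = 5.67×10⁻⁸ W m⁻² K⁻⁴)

T_eq = [S₀(1−A)/(4σd²)]^(1/4), so T ∝ (1−A)^(1/4) / √d.
T₁ = [1360×0.79/(4×5.67×10⁻⁸×1.30²)]^(1/4) = 230.10 K.
T₂ = [1360×0.80/(4×5.67×10⁻⁸×4.88²)]^(1/4) = 119.13 K.

ΔT ≈ 111.0 K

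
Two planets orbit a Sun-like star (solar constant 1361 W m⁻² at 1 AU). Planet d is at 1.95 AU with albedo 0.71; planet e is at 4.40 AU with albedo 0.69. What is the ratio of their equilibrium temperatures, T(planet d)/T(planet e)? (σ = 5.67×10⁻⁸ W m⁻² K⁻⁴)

T₁/T₂ ≈ 1.477

T_eq = [S₀(1−A)/(4σd²)]^(1/4), so T ∝ (1−A)^(1/4) / √d.
T₁ = [1361×0.29/(4×5.67×10⁻⁸×1.95²)]^(1/4) = 146.26 K.
T₂ = [1361×0.31/(4×5.67×10⁻⁸×4.40²)]^(1/4) = 99.01 K.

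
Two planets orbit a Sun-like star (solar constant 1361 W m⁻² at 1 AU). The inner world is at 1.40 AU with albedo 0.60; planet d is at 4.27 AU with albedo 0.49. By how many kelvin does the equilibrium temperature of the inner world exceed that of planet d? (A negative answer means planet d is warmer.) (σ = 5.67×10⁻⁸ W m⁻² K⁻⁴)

T_eq = [S₀(1−A)/(4σd²)]^(1/4), so T ∝ (1−A)^(1/4) / √d.
T₁ = [1361×0.40/(4×5.67×10⁻⁸×1.40²)]^(1/4) = 187.07 K.
T₂ = [1361×0.51/(4×5.67×10⁻⁸×4.27²)]^(1/4) = 113.82 K.

ΔT ≈ 73.2 K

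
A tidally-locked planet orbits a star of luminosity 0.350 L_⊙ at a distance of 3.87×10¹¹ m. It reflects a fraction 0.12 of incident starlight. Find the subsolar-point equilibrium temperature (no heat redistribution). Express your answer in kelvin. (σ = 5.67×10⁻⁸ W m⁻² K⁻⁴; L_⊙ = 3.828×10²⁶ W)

T_ss ≈ 182 K

L = 0.350 × 3.828×10²⁶ = 1.34×10²⁶ W.
Flux: S = L/(4πd²) = 1.34×10²⁶/(4π×(3.87×10¹¹)²) = 71.2 W m⁻².
At the subsolar point the surface absorbs S(1−A) and emits σT⁴ per unit area — no factor of 4, since only the local patch is in balance.
T = [71.2 × 0.88 / 5.67×10⁻⁸]^(1/4) = (1.10×10⁹)^(1/4) = 182 K.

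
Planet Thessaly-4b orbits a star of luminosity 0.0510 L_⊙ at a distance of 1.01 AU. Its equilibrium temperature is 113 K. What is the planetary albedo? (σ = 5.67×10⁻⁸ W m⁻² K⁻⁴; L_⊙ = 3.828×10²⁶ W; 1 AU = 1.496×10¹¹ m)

d = 1.01 AU = 1.51×10¹¹ m.
L = 0.0510 × 3.828×10²⁶ = 1.95×10²⁵ W.
Flux: S = L/(4πd²) = 1.95×10²⁵/(4π×(1.51×10¹¹)²) = 68.0 W m⁻².
From T_eq⁴ = S(1−A)/(4σ): 1−A = 4σT_eq⁴/S.
1−A = 4 × 5.67×10⁻⁸ × (113)⁴ / 68.0 = 0.543.

A ≈ 0.46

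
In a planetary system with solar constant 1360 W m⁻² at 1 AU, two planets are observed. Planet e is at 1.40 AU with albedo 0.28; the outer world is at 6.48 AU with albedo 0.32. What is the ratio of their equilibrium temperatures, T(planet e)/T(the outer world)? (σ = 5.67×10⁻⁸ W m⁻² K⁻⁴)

T₁/T₂ ≈ 2.182

T_eq = [S₀(1−A)/(4σd²)]^(1/4), so T ∝ (1−A)^(1/4) / √d.
T₁ = [1360×0.72/(4×5.67×10⁻⁸×1.40²)]^(1/4) = 216.64 K.
T₂ = [1360×0.68/(4×5.67×10⁻⁸×6.48²)]^(1/4) = 99.27 K.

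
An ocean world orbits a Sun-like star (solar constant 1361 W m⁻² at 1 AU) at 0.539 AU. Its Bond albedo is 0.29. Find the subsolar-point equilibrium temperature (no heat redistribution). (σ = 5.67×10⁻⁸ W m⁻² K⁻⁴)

T_ss ≈ 492 K

Flux at 0.539 AU: S = 1361/0.539² = 4680 W m⁻².
At the subsolar point the surface absorbs S(1−A) and emits σT⁴ per unit area — no factor of 4, since only the local patch is in balance.
T = [4680 × 0.71 / 5.67×10⁻⁸]^(1/4) = (5.87×10¹⁰)^(1/4) = 492 K.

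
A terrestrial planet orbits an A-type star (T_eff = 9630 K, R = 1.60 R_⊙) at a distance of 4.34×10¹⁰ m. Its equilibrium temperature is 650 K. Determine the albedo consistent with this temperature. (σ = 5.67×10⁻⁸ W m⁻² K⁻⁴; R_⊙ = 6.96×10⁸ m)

R_⋆ = 1.60 × 6.96×10⁸ = 1.11×10⁹ m.
L = 4πR_⋆²σT_⋆⁴ = 4π(1.11×10⁹)² × 5.67×10⁻⁸ × (9630)⁴ = 7.60×10²⁷ W.
S = L/(4πd²) = 3.21×10⁵ W m⁻².
From T_eq⁴ = S(1−A)/(4σ): 1−A = 4σT_eq⁴/S.
1−A = 4 × 5.67×10⁻⁸ × (650)⁴ / 3.21×10⁵ = 0.126.

A ≈ 0.87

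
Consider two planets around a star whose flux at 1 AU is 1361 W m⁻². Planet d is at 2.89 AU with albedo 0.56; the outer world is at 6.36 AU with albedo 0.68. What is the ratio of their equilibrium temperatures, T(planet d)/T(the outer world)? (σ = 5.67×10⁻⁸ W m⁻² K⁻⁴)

T_eq = [S₀(1−A)/(4σd²)]^(1/4), so T ∝ (1−A)^(1/4) / √d.
T₁ = [1361×0.44/(4×5.67×10⁻⁸×2.89²)]^(1/4) = 133.34 K.
T₂ = [1361×0.32/(4×5.67×10⁻⁸×6.36²)]^(1/4) = 83.01 K.

T₁/T₂ ≈ 1.606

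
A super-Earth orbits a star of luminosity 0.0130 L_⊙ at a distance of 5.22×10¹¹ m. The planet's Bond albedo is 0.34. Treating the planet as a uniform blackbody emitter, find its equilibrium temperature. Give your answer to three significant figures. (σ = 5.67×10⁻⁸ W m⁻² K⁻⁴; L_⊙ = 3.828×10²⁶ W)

L = 0.0130 × 3.828×10²⁶ = 4.98×10²⁴ W.
Flux: S = L/(4πd²) = 4.98×10²⁴/(4π×(5.22×10¹¹)²) = 1.45 W m⁻².
Energy balance: absorbed = emitted ⇒ πR²·S(1−A) = 4πR²·σT_eq⁴, so T_eq⁴ = S(1−A)/(4σ).
T_eq = [1.45 × 0.66 / (4 × 5.67×10⁻⁸)]^(1/4) = (4.23×10⁶)^(1/4) = 45.3 K.

T_eq ≈ 45.3 K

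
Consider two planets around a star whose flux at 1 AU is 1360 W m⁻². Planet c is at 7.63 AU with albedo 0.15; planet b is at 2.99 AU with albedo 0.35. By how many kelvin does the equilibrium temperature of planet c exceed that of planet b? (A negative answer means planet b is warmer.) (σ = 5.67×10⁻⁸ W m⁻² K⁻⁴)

T_eq = [S₀(1−A)/(4σd²)]^(1/4), so T ∝ (1−A)^(1/4) / √d.
T₁ = [1360×0.85/(4×5.67×10⁻⁸×7.63²)]^(1/4) = 96.73 K.
T₂ = [1360×0.65/(4×5.67×10⁻⁸×2.99²)]^(1/4) = 144.50 K.

ΔT ≈ -47.8 K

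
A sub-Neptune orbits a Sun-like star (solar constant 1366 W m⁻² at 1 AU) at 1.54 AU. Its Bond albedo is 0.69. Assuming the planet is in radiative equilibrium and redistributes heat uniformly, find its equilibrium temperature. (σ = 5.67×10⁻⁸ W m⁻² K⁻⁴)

T_eq ≈ 168 K

Flux at 1.54 AU: S = 1366/1.54² = 576 W m⁻².
Energy balance: absorbed = emitted ⇒ πR²·S(1−A) = 4πR²·σT_eq⁴, so T_eq⁴ = S(1−A)/(4σ).
T_eq = [576 × 0.31 / (4 × 5.67×10⁻⁸)]^(1/4) = (7.87×10⁸)^(1/4) = 168 K.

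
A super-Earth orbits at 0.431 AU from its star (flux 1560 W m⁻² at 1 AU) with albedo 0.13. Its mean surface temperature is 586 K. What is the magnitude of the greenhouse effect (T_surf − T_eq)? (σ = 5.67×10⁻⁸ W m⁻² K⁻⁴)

ΔT ≈ 162.3 K

S = 1560/0.431² = 8398 W m⁻².
T_eq = [S(1−A)/(4σ)]^(1/4) = [8398×0.87/(4×5.67×10⁻⁸)]^(1/4) = 423.7 K.
ΔT = T_surf − T_eq = 586 − 423.7.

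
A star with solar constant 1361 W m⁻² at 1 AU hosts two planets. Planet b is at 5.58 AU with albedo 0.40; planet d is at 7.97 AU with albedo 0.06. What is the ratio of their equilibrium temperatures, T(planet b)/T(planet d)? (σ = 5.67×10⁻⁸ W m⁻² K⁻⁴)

T₁/T₂ ≈ 1.068

T_eq = [S₀(1−A)/(4σd²)]^(1/4), so T ∝ (1−A)^(1/4) / √d.
T₁ = [1361×0.60/(4×5.67×10⁻⁸×5.58²)]^(1/4) = 103.70 K.
T₂ = [1361×0.94/(4×5.67×10⁻⁸×7.97²)]^(1/4) = 97.07 K.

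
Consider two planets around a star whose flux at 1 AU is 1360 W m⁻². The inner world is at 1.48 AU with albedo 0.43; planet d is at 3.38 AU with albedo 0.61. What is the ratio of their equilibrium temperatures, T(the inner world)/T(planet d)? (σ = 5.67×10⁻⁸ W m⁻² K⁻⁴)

T_eq = [S₀(1−A)/(4σd²)]^(1/4), so T ∝ (1−A)^(1/4) / √d.
T₁ = [1360×0.57/(4×5.67×10⁻⁸×1.48²)]^(1/4) = 198.75 K.
T₂ = [1360×0.39/(4×5.67×10⁻⁸×3.38²)]^(1/4) = 119.61 K.

T₁/T₂ ≈ 1.662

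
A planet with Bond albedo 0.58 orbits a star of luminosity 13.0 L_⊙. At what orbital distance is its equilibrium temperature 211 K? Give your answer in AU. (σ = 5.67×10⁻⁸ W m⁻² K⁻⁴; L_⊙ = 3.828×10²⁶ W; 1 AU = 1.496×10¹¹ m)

d ≈ 4.07 AU

L = 13.0 × 3.828×10²⁶ = 4.98×10²⁷ W.
From T_eq⁴ = L(1−A)/(16πσd²): d = √[L(1−A)/(16πσT_eq⁴)].
d = √[4.98×10²⁷ × 0.42 / (16π × 5.67×10⁻⁸ × (211)⁴)] = 6.08×10¹¹ m = 4.07 AU.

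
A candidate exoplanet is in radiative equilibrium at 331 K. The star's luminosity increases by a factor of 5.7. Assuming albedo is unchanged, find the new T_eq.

T_eq ≈ 511 K

T_eq ∝ L^(1/4) · d^(−1/2).
T′ = 331 × 5.7^(1/4) = 511 K.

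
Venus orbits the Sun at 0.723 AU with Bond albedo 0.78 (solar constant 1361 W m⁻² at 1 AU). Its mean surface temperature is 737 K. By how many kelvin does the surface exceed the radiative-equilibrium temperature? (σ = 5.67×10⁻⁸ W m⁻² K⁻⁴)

S = 1361/0.723² = 2604 W m⁻².
T_eq = [S(1−A)/(4σ)]^(1/4) = [2604×0.22/(4×5.67×10⁻⁸)]^(1/4) = 224.2 K.
ΔT = T_surf − T_eq = 737 − 224.2.

ΔT ≈ 512.8 K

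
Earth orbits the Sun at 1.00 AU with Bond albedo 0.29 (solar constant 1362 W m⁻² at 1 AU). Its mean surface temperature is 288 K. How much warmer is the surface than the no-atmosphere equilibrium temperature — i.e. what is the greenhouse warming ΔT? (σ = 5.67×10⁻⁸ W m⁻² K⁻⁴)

S = 1362/1.00² = 1362 W m⁻².
T_eq = [S(1−A)/(4σ)]^(1/4) = [1362×0.71/(4×5.67×10⁻⁸)]^(1/4) = 255.5 K.
ΔT = T_surf − T_eq = 288 − 255.5.

ΔT ≈ 32.5 K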